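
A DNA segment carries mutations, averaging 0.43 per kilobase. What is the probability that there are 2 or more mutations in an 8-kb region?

0.8576

Over the interval, μ = 0.43 × 8 = 3.44 (an 8-kb region = 8 kilobases).
P(N ≥ 2) = 1 − P(N ≤ 1) = 1 − Σ_{j=0}^{1} e^(−μ) μ^j/j! ≈ 0.8576.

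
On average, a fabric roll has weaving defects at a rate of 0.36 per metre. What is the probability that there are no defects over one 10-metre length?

0.0273

Over the interval, μ = 0.36 × 10 = 3.6 (a 10-metre length = 10 metres).
P(N = 0) = e^(−μ) μ^0/0! = e^(−3.6) · 3.6^0/1 ≈ 0.0273.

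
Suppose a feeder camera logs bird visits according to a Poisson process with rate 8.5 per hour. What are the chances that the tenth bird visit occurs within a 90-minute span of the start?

0.8170

Over the interval, μ = 8.5 × 1.5 = 12.75 (a 90-minute span = 1.5 hours).
The tenth arrival falls in the interval iff at least 10 events occur there: P(S_10 ≤ t) = P(N ≥ 10) = 1 − P(N ≤ 9) ≈ 0.8170.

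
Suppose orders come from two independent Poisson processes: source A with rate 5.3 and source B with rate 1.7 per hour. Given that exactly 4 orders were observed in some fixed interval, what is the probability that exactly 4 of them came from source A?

Given the total, each event is independently from source A with probability p = λ_A/(λ_A+λ_B) = 5.3/7 ≈ 0.7571.
So K ~ Binomial(4, 5.3/7): P(K = 4) = C(4,4) · (5.3/7)^4 · (1.7/7)^0 ≈ 0.3286.

0.3286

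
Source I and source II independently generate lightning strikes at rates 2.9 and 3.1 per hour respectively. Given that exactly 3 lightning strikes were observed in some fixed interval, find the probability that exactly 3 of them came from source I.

Given the total, each event is independently from source I with probability p = λ_I/(λ_I+λ_II) = 2.9/6 ≈ 0.4833.
So K ~ Binomial(3, 2.9/6): P(K = 3) = C(3,3) · (2.9/6)^3 · (3.1/6)^0 ≈ 0.1129.

0.1129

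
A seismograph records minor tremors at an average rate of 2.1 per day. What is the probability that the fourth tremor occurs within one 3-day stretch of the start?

0.8736

Over the interval, μ = 2.1 × 3 = 6.3 (a 3-day stretch = 3 days).
The fourth arrival falls in the interval iff at least 4 events occur there: P(S_4 ≤ t) = P(N ≥ 4) = 1 − P(N ≤ 3) ≈ 0.8736.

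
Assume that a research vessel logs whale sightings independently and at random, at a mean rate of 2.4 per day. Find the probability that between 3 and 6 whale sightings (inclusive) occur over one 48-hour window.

Over the interval, μ = 2.4 × 2 = 4.8 (a 48-hour window = 2 days).
P(3 ≤ N ≤ 6) = Σ_{j=3}^{6} e^(−4.8) · 4.8^j/j! ≈ 0.6483.

0.6483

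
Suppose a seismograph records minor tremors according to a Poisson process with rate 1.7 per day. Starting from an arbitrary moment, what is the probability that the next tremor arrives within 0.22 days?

Inter-arrival times are exponential with rate λ = 1.7 per day.
P(T ≤ 0.22) = 1 − e^(−λt) = 1 − e^(−1.7 × 0.22) = 1 − e^(−0.374) ≈ 0.3120.

0.3120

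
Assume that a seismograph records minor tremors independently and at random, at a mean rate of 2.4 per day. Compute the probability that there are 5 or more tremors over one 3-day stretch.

0.8445

Over the interval, μ = 2.4 × 3 = 7.2 (a 3-day stretch = 3 days).
P(N ≥ 5) = 1 − P(N ≤ 4) = 1 − Σ_{j=0}^{4} e^(−μ) μ^j/j! ≈ 0.8445.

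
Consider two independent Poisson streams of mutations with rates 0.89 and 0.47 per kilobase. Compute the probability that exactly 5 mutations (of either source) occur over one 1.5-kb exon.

0.0383

Independent Poisson processes superpose: combined rate λ = 0.89 + 0.47 = 1.36 per kilobase.
Over the interval, μ = 1.36 × 1.5 = 2.04 (a 1.5-kb exon = 1.5 kilobases).
P(N = 5) = e^(−2.04) · 2.04^5/5! ≈ 0.0383.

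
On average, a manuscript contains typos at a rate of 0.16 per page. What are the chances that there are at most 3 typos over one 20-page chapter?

0.6025

Over the interval, μ = 0.16 × 20 = 3.2 (a 20-page chapter = 20 pages).
P(N ≤ 3) = Σ_{j=0}^{3} e^(−μ) μ^j/j! ≈ 0.6025.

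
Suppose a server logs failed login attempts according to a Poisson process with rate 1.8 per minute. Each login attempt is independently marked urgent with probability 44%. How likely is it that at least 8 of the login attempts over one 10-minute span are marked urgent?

0.5358

Thinning: the login attempts that are marked urgent themselves form a Poisson process with rate 0.44 × 1.8 = 0.792 per minute.
Over the interval, μ = 0.792 × 10 = 7.92 (a 10-minute span = 10 minutes).
P(N ≥ 8) = 1 − P(N ≤ 7) ≈ 0.5358.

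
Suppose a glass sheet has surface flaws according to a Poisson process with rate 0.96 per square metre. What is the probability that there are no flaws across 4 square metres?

0.0215

Over the interval, μ = 0.96 × 4 = 3.84 (4 square metres).
P(N = 0) = e^(−μ) μ^0/0! = e^(−3.84) · 3.84^0/1 ≈ 0.0215.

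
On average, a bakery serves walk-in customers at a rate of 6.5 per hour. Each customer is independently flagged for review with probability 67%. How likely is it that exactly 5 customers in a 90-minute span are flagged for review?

0.1443

Thinning: the customers that are flagged for review themselves form a Poisson process with rate 0.67 × 6.5 = 4.355 per hour.
Over the interval, μ = 4.355 × 1.5 = 6.5325 (a 90-minute span = 1.5 hours).
P(N = 5) = e^(−6.5325) · 6.5325^5/5! ≈ 0.1443.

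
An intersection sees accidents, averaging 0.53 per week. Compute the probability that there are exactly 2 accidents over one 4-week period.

Over the interval, μ = 0.53 × 4 = 2.12 (a 4-week period = 4 weeks).
P(N = 2) = e^(−μ) μ^2/2! = e^(−2.12) · 2.12^2/2 ≈ 0.2697.

0.2697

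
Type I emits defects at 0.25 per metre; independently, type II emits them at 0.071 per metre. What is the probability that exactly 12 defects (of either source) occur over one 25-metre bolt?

0.0487

Independent Poisson processes superpose: combined rate λ = 0.25 + 0.071 = 0.321 per metre.
Over the interval, μ = 0.321 × 25 = 8.025 (a 25-metre bolt = 25 metres).
P(N = 12) = e^(−8.025) · 8.025^12/12! ≈ 0.0487.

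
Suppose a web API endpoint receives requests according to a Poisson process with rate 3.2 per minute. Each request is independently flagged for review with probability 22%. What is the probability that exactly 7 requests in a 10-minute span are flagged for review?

Thinning: the requests that are flagged for review themselves form a Poisson process with rate 0.22 × 3.2 = 0.704 per minute.
Over the interval, μ = 0.704 × 10 = 7.04 (a 10-minute span = 10 minutes).
P(N = 7) = e^(−7.04) · 7.04^7/7! ≈ 0.1490.

0.1490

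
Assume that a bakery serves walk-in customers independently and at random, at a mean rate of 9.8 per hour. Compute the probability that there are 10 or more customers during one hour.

0.5168

With mean μ = 9.8 per hour,
P(N ≥ 10) = 1 − P(N ≤ 9) = 1 − Σ_{j=0}^{9} e^(−μ) μ^j/j! ≈ 0.5168.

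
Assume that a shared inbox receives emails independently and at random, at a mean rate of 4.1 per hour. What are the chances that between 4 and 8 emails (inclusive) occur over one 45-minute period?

0.3651

Over the interval, μ = 4.1 × 0.75 = 3.075 (a 45-minute period = 0.75 hours).
P(4 ≤ N ≤ 8) = Σ_{j=4}^{8} e^(−3.075) · 3.075^j/j! ≈ 0.3651.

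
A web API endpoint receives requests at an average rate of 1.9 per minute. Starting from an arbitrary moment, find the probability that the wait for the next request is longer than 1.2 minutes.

The wait for the next event is exponential with rate λ = 1.9 per minute.
P(T > 1.2) = e^(−λt) = e^(−1.9 × 1.2) = e^(−2.28) ≈ 0.1023.

0.1023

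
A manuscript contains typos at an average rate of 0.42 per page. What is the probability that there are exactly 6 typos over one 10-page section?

Over the interval, μ = 0.42 × 10 = 4.2 (a 10-page section = 10 pages).
P(N = 6) = e^(−μ) μ^6/6! = e^(−4.2) · 4.2^6/720 ≈ 0.1143.

0.1143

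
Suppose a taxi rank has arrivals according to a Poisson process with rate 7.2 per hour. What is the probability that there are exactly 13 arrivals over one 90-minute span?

0.0891

Over the interval, μ = 7.2 × 1.5 = 10.8 (a 90-minute span = 1.5 hours).
P(N = 13) = e^(−μ) μ^13/13! = e^(−10.8) · 10.8^13/6227020800 ≈ 0.0891.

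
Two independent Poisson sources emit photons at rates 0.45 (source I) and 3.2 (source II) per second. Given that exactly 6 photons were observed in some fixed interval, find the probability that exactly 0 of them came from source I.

Given the total, each event is independently from source I with probability p = λ_I/(λ_I+λ_II) = 0.45/3.65 ≈ 0.1233.
So K ~ Binomial(6, 0.45/3.65): P(K = 0) = C(6,0) · (0.45/3.65)^0 · (3.2/3.65)^6 ≈ 0.4541.

0.4541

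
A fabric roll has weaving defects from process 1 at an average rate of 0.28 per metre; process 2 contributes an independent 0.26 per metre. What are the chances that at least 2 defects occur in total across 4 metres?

0.6356

Independent Poisson processes superpose: combined rate λ = 0.28 + 0.26 = 0.54 per metre.
Over the interval, μ = 0.54 × 4 = 2.16 (4 metres).
P(N ≥ 2) = 1 − P(N ≤ 1) ≈ 0.6356.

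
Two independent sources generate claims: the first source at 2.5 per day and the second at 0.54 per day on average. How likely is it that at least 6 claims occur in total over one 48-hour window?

Independent Poisson processes superpose: combined rate λ = 2.5 + 0.54 = 3.04 per day.
Over the interval, μ = 3.04 × 2 = 6.08 (a 48-hour window = 2 days).
P(N ≥ 6) = 1 − P(N ≤ 5) ≈ 0.5671.

0.5671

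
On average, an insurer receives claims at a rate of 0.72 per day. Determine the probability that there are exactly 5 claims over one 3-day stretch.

Over the interval, μ = 0.72 × 3 = 2.16 (a 3-day stretch = 3 days).
P(N = 5) = e^(−μ) μ^5/5! = e^(−2.16) · 2.16^5/120 ≈ 0.0452.

0.0452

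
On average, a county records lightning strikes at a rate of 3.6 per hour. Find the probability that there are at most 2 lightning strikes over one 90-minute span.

0.0948

Over the interval, μ = 3.6 × 1.5 = 5.4 (a 90-minute span = 1.5 hours).
P(N ≤ 2) = Σ_{j=0}^{2} e^(−μ) μ^j/j! ≈ 0.0948.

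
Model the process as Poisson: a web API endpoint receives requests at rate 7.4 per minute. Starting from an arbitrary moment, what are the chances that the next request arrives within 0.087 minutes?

0.4747

Inter-arrival times are exponential with rate λ = 7.4 per minute.
P(T ≤ 0.087) = 1 − e^(−λt) = 1 − e^(−7.4 × 0.087) = 1 − e^(−0.6438) ≈ 0.4747.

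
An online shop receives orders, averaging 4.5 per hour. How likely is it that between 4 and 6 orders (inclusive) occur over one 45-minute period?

0.3801

Over the interval, μ = 4.5 × 0.75 = 3.375 (a 45-minute period = 0.75 hours).
P(4 ≤ N ≤ 6) = Σ_{j=4}^{6} e^(−3.375) · 3.375^j/j! ≈ 0.3801.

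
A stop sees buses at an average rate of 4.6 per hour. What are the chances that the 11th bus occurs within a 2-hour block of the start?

Over the interval, μ = 4.6 × 2 = 9.2 (a 2-hour block = 2 hours).
The 11th arrival falls in the interval iff at least 11 events occur there: P(S_11 ≤ t) = P(N ≥ 11) = 1 − P(N ≤ 10) ≈ 0.3180.

0.3180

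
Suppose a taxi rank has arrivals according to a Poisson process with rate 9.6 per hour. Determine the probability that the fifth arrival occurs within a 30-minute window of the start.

Over the interval, μ = 9.6 × 0.5 = 4.8 (a 30-minute window = 0.5 hours).
The fifth arrival falls in the interval iff at least 5 events occur there: P(S_5 ≤ t) = P(N ≥ 5) = 1 − P(N ≤ 4) ≈ 0.5237.

0.5237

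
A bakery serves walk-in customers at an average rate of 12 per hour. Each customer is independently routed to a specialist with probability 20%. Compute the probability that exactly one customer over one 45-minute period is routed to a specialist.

Thinning: the customers that are routed to a specialist themselves form a Poisson process with rate 0.2 × 12 = 2.4 per hour.
Over the interval, μ = 2.4 × 0.75 = 1.8 (a 45-minute period = 0.75 hours).
P(N = 1) = e^(−1.8) · 1.8^1/1! ≈ 0.2975.

0.2975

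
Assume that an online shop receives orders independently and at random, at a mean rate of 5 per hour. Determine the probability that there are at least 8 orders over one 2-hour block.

Over the interval, μ = 5 × 2 = 10 (a 2-hour block = 2 hours).
P(N ≥ 8) = 1 − P(N ≤ 7) = 1 − Σ_{j=0}^{7} e^(−μ) μ^j/j! ≈ 0.7798.

0.7798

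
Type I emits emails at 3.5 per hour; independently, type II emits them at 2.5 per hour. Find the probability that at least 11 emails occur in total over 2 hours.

0.6528

Independent Poisson processes superpose: combined rate λ = 3.5 + 2.5 = 6 per hour.
Over the interval, μ = 6 × 2 = 12 (2 hours).
P(N ≥ 11) = 1 − P(N ≤ 10) ≈ 0.6528.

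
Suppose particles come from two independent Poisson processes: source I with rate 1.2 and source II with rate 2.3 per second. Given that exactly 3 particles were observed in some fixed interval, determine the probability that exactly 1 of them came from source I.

Given the total, each event is independently from source I with probability p = λ_I/(λ_I+λ_II) = 1.2/3.5 ≈ 0.3429.
So K ~ Binomial(3, 1.2/3.5): P(K = 1) = C(3,1) · (1.2/3.5)^1 · (2.3/3.5)^2 ≈ 0.4442.

0.4442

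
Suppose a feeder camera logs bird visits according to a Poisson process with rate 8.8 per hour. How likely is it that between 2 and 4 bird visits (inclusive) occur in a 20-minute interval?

Over the interval, μ = 8.8 × 1/3 ≈ 2.93333 (a 20-minute interval = 1/3 hours).
P(2 ≤ N ≤ 4) = Σ_{j=2}^{4} e^(−2.93333) · 2.93333^j/j! ≈ 0.6170.

0.6170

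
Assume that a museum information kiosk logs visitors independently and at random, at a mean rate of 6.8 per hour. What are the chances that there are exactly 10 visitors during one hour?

0.0649

With mean μ = 6.8 per hour,
P(N = 10) = e^(−μ) μ^10/10! = e^(−6.8) · 6.8^10/3628800 ≈ 0.0649.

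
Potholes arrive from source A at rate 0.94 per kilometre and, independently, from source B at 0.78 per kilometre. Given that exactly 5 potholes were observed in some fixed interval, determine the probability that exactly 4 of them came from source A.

0.2023

Given the total, each event is independently from source A with probability p = λ_A/(λ_A+λ_B) = 0.94/1.72 ≈ 0.5465.
So K ~ Binomial(5, 0.94/1.72): P(K = 4) = C(5,4) · (0.94/1.72)^4 · (0.78/1.72)^1 ≈ 0.2023.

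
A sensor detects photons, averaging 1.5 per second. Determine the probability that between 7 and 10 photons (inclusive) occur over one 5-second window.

0.4841

Over the interval, μ = 1.5 × 5 = 7.5 (a 5-second window = 5 seconds).
P(7 ≤ N ≤ 10) = Σ_{j=7}^{10} e^(−7.5) · 7.5^j/j! ≈ 0.4841.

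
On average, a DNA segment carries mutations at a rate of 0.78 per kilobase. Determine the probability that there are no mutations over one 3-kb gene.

Over the interval, μ = 0.78 × 3 = 2.34 (a 3-kb gene = 3 kilobases).
P(N = 0) = e^(−μ) μ^0/0! = e^(−2.34) · 2.34^0/1 ≈ 0.0963.

0.0963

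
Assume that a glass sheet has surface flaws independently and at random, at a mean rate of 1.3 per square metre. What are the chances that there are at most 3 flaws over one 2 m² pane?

Over the interval, μ = 1.3 × 2 = 2.6 (a 2 m² pane = 2 square metres).
P(N ≤ 3) = Σ_{j=0}^{3} e^(−μ) μ^j/j! ≈ 0.7360.

0.7360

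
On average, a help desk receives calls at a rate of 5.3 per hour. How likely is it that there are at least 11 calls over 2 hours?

0.4916

Over the interval, μ = 5.3 × 2 = 10.6 (2 hours).
P(N ≥ 11) = 1 − P(N ≤ 10) = 1 − Σ_{j=0}^{10} e^(−μ) μ^j/j! ≈ 0.4916.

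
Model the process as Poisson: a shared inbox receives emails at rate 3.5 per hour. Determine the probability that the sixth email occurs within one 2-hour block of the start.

Over the interval, μ = 3.5 × 2 = 7 (a 2-hour block = 2 hours).
The sixth arrival falls in the interval iff at least 6 events occur there: P(S_6 ≤ t) = P(N ≥ 6) = 1 − P(N ≤ 5) ≈ 0.6993.

0.6993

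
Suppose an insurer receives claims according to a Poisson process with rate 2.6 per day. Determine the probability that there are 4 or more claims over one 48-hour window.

Over the interval, μ = 2.6 × 2 = 5.2 (a 48-hour window = 2 days).
P(N ≥ 4) = 1 − P(N ≤ 3) = 1 − Σ_{j=0}^{3} e^(−μ) μ^j/j! ≈ 0.7619.

0.7619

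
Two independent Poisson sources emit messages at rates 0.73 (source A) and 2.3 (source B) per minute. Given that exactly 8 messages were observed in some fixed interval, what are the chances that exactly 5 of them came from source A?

Given the total, each event is independently from source A with probability p = λ_A/(λ_A+λ_B) = 0.73/3.03 ≈ 0.2409.
So K ~ Binomial(8, 0.73/3.03): P(K = 5) = C(8,5) · (0.73/3.03)^5 · (2.3/3.03)^3 ≈ 0.0199.

0.0199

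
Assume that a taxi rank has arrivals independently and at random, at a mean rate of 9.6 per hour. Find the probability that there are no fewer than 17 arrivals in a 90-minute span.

0.2796

Over the interval, μ = 9.6 × 1.5 = 14.4 (a 90-minute span = 1.5 hours).
P(N ≥ 17) = 1 − P(N ≤ 16) = 1 − Σ_{j=0}^{16} e^(−μ) μ^j/j! ≈ 0.2796.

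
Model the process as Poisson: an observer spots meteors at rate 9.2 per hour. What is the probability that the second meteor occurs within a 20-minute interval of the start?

Over the interval, μ = 9.2 × 1/3 ≈ 3.06667 (a 20-minute interval = 1/3 hours).
The second arrival falls in the interval iff at least 2 events occur there: P(S_2 ≤ t) = P(N ≥ 2) = 1 − P(N ≤ 1) ≈ 0.8106.

0.8106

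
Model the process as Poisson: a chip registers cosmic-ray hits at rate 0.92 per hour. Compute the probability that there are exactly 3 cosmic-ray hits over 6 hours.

Over the interval, μ = 0.92 × 6 = 5.52 (6 hours).
P(N = 3) = e^(−μ) μ^3/3! = e^(−5.52) · 5.52^3/6 ≈ 0.1123.

0.1123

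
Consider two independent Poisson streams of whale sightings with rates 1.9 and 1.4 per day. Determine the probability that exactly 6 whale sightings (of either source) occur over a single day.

0.0662

Independent Poisson processes superpose: combined rate λ = 1.9 + 1.4 = 3.3 per day.
So μ = 3.3.
P(N = 6) = e^(−3.3) · 3.3^6/6! ≈ 0.0662.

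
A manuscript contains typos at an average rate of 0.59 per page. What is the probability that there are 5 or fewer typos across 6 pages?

Over the interval, μ = 0.59 × 6 = 3.54 (6 pages).
P(N ≤ 5) = Σ_{j=0}^{5} e^(−μ) μ^j/j! ≈ 0.8523.

0.8523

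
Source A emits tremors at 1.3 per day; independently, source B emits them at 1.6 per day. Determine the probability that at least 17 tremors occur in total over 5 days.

Independent Poisson processes superpose: combined rate λ = 1.3 + 1.6 = 2.9 per day.
Over the interval, μ = 2.9 × 5 = 14.5 (5 days).
P(N ≥ 17) = 1 − P(N ≤ 16) ≈ 0.2888.

0.2888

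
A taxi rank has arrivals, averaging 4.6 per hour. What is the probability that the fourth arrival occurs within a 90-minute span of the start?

0.9129

Over the interval, μ = 4.6 × 1.5 = 6.9 (a 90-minute span = 1.5 hours).
The fourth arrival falls in the interval iff at least 4 events occur there: P(S_4 ≤ t) = P(N ≥ 4) = 1 − P(N ≤ 3) ≈ 0.9129.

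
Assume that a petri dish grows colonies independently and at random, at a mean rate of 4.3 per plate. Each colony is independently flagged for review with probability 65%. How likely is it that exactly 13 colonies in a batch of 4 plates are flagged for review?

Thinning: the colonies that are flagged for review themselves form a Poisson process with rate 0.65 × 4.3 = 2.795 per plate.
Over the interval, μ = 2.795 × 4 = 11.18 (a batch of 4 plates = 4 plates).
P(N = 13) = e^(−11.18) · 11.18^13/13! ≈ 0.0955.

0.0955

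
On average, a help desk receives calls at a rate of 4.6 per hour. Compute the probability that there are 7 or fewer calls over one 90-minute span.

Over the interval, μ = 4.6 × 1.5 = 6.9 (a 90-minute span = 1.5 hours).
P(N ≤ 7) = Σ_{j=0}^{7} e^(−μ) μ^j/j! ≈ 0.6136.

0.6136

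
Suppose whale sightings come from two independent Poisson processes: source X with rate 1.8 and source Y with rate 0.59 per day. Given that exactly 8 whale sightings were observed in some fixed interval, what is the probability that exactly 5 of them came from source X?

0.2041

Given the total, each event is independently from source X with probability p = λ_X/(λ_X+λ_Y) = 1.8/2.39 ≈ 0.7531.
So K ~ Binomial(8, 1.8/2.39): P(K = 5) = C(8,5) · (1.8/2.39)^5 · (0.59/2.39)^3 ≈ 0.2041.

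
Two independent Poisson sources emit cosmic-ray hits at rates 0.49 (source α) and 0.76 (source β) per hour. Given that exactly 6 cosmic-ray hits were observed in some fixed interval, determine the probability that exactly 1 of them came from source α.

Given the total, each event is independently from source α with probability p = λ_α/(λ_α+λ_β) = 0.49/1.25 = 0.3920.
So K ~ Binomial(6, 0.49/1.25): P(K = 1) = C(6,1) · (0.49/1.25)^1 · (0.76/1.25)^5 ≈ 0.1954.

0.1954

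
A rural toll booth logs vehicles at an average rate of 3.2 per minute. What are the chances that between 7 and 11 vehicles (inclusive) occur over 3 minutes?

Over the interval, μ = 3.2 × 3 = 9.6 (3 minutes).
P(7 ≤ N ≤ 11) = Σ_{j=7}^{11} e^(−9.6) · 9.6^j/j! ≈ 0.5838.

0.5838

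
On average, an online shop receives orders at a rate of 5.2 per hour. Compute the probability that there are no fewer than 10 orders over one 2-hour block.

0.5910

Over the interval, μ = 5.2 × 2 = 10.4 (a 2-hour block = 2 hours).
P(N ≥ 10) = 1 − P(N ≤ 9) = 1 − Σ_{j=0}^{9} e^(−μ) μ^j/j! ≈ 0.5910.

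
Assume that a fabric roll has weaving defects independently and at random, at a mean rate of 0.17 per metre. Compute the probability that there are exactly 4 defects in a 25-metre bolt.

0.1939

Over the interval, μ = 0.17 × 25 = 4.25 (a 25-metre bolt = 25 metres).
P(N = 4) = e^(−μ) μ^4/4! = e^(−4.25) · 4.25^4/24 ≈ 0.1939.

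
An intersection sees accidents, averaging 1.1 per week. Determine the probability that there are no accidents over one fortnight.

Over the interval, μ = 1.1 × 2 = 2.2 (a fortnight = 2 weeks).
P(N = 0) = e^(−μ) μ^0/0! = e^(−2.2) · 2.2^0/1 ≈ 0.1108.

0.1108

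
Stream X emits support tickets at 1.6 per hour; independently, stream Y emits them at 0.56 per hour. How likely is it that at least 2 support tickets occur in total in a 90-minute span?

0.8339

Independent Poisson processes superpose: combined rate λ = 1.6 + 0.56 = 2.16 per hour.
Over the interval, μ = 2.16 × 1.5 = 3.24 (a 90-minute span = 1.5 hours).
P(N ≥ 2) = 1 − P(N ≤ 1) ≈ 0.8339.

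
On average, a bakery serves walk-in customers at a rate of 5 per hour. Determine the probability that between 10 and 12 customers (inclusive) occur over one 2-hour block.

Over the interval, μ = 5 × 2 = 10 (a 2-hour block = 2 hours).
P(10 ≤ N ≤ 12) = Σ_{j=10}^{12} e^(−10) · 10^j/j! ≈ 0.3336.

0.3336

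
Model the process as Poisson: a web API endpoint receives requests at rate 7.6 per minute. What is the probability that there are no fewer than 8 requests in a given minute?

With mean μ = 7.6 per minute,
P(N ≥ 8) = 1 − P(N ≤ 7) = 1 − Σ_{j=0}^{7} e^(−μ) μ^j/j! ≈ 0.4900.

0.4900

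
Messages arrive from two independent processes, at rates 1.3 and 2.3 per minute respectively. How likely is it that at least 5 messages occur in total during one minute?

Independent Poisson processes superpose: combined rate λ = 1.3 + 2.3 = 3.6 per minute.
So μ = 3.6.
P(N ≥ 5) = 1 − P(N ≤ 4) ≈ 0.2936.

0.2936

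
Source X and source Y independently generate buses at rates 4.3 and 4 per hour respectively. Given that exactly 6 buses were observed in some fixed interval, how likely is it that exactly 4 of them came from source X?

Given the total, each event is independently from source X with probability p = λ_X/(λ_X+λ_Y) = 4.3/8.3 ≈ 0.5181.
So K ~ Binomial(6, 4.3/8.3): P(K = 4) = C(6,4) · (4.3/8.3)^4 · (4/8.3)^2 ≈ 0.2510.

0.2510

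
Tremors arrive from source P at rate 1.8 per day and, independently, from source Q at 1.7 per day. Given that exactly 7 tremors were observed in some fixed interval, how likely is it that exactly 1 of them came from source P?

Given the total, each event is independently from source P with probability p = λ_P/(λ_P+λ_Q) = 1.8/3.5 ≈ 0.5143.
So K ~ Binomial(7, 1.8/3.5): P(K = 1) = C(7,1) · (1.8/3.5)^1 · (1.7/3.5)^6 ≈ 0.0473.

0.0473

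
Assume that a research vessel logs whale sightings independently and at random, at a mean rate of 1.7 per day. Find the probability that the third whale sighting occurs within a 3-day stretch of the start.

Over the interval, μ = 1.7 × 3 = 5.1 (a 3-day stretch = 3 days).
The third arrival falls in the interval iff at least 3 events occur there: P(S_3 ≤ t) = P(N ≥ 3) = 1 − P(N ≤ 2) ≈ 0.8835.

0.8835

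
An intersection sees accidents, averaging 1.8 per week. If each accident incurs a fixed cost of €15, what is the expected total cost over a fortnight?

€54

E[N] = 1.8 × 2 = 3.6 (a fortnight = 2 weeks); E[cost] = 3.6 × €15 = €54.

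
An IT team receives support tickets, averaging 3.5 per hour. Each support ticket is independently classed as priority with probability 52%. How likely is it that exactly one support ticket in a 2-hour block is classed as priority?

Thinning: the support tickets that are classed as priority themselves form a Poisson process with rate 0.52 × 3.5 = 1.82 per hour.
Over the interval, μ = 1.82 × 2 = 3.64 (a 2-hour block = 2 hours).
P(N = 1) = e^(−3.64) · 3.64^1/1! ≈ 0.0956.

0.0956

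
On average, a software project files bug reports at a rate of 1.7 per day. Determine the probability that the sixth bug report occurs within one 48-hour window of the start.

Over the interval, μ = 1.7 × 2 = 3.4 (a 48-hour window = 2 days).
The sixth arrival falls in the interval iff at least 6 events occur there: P(S_6 ≤ t) = P(N ≥ 6) = 1 − P(N ≤ 5) ≈ 0.1295.

0.1295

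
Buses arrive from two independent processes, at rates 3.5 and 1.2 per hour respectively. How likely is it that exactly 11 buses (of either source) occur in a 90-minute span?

Independent Poisson processes superpose: combined rate λ = 3.5 + 1.2 = 4.7 per hour.
Over the interval, μ = 4.7 × 1.5 = 7.05 (a 90-minute span = 1.5 hours).
P(N = 11) = e^(−7.05) · 7.05^11/11! ≈ 0.0465.

0.0465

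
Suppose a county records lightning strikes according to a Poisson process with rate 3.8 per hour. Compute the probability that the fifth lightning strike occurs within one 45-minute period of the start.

0.1602

Over the interval, μ = 3.8 × 0.75 = 2.85 (a 45-minute period = 0.75 hours).
The fifth arrival falls in the interval iff at least 5 events occur there: P(S_5 ≤ t) = P(N ≥ 5) = 1 − P(N ≤ 4) ≈ 0.1602.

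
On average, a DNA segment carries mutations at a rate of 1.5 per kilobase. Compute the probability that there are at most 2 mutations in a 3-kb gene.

0.1736

Over the interval, μ = 1.5 × 3 = 4.5 (a 3-kb gene = 3 kilobases).
P(N ≤ 2) = Σ_{j=0}^{2} e^(−μ) μ^j/j! ≈ 0.1736.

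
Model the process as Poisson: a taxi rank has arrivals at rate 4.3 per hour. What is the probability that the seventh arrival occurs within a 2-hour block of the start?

0.7543

Over the interval, μ = 4.3 × 2 = 8.6 (a 2-hour block = 2 hours).
The seventh arrival falls in the interval iff at least 7 events occur there: P(S_7 ≤ t) = P(N ≥ 7) = 1 − P(N ≤ 6) ≈ 0.7543.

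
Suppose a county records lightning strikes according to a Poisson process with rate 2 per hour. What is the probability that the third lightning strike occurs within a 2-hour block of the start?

0.7619

Over the interval, μ = 2 × 2 = 4 (a 2-hour block = 2 hours).
The third arrival falls in the interval iff at least 3 events occur there: P(S_3 ≤ t) = P(N ≥ 3) = 1 − P(N ≤ 2) ≈ 0.7619.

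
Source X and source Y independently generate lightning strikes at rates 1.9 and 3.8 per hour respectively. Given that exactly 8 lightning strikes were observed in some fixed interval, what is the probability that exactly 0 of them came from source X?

Given the total, each event is independently from source X with probability p = λ_X/(λ_X+λ_Y) = 1.9/5.7 ≈ 0.3333.
So K ~ Binomial(8, 1.9/5.7): P(K = 0) = C(8,0) · (1.9/5.7)^0 · (3.8/5.7)^8 ≈ 0.0390.

0.0390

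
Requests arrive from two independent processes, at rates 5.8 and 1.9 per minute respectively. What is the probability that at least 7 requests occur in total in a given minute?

0.6486

Independent Poisson processes superpose: combined rate λ = 5.8 + 1.9 = 7.7 per minute.
So μ = 7.7.
P(N ≥ 7) = 1 − P(N ≤ 6) ≈ 0.6486.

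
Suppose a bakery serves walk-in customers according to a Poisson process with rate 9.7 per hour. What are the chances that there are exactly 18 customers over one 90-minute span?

0.0640

Over the interval, μ = 9.7 × 1.5 = 14.55 (a 90-minute span = 1.5 hours).
P(N = 18) = e^(−μ) μ^18/18! = e^(−14.55) · 14.55^18/6402373705728000 ≈ 0.0640.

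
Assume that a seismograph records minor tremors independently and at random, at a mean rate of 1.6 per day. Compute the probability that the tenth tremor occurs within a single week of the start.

Over the interval, μ = 1.6 × 7 = 11.2 (a week = 7 days).
The tenth arrival falls in the interval iff at least 10 events occur there: P(S_10 ≤ t) = P(N ≥ 10) = 1 − P(N ≤ 9) ≈ 0.6808.

0.6808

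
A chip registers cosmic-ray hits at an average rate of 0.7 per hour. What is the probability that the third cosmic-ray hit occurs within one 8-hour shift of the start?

0.9176

Over the interval, μ = 0.7 × 8 = 5.6 (an 8-hour shift = 8 hours).
The third arrival falls in the interval iff at least 3 events occur there: P(S_3 ≤ t) = P(N ≥ 3) = 1 − P(N ≤ 2) ≈ 0.9176.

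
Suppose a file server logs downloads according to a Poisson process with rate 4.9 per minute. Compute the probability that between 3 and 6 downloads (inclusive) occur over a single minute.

0.6433

With mean μ = 4.9 per minute,
P(3 ≤ N ≤ 6) = Σ_{j=3}^{6} e^(−4.9) · 4.9^j/j! ≈ 0.6433.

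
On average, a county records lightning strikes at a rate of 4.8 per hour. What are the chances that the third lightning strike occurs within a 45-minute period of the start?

Over the interval, μ = 4.8 × 0.75 = 3.6 (a 45-minute period = 0.75 hours).
The third arrival falls in the interval iff at least 3 events occur there: P(S_3 ≤ t) = P(N ≥ 3) = 1 − P(N ≤ 2) ≈ 0.6973.

0.6973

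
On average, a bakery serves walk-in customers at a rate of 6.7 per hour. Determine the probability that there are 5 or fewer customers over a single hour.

With mean μ = 6.7 per hour,
P(N ≤ 5) = Σ_{j=0}^{5} e^(−μ) μ^j/j! ≈ 0.3406.

0.3406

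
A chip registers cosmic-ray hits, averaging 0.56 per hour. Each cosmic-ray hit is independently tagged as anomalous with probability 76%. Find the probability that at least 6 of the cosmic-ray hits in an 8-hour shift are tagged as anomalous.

0.1301

Thinning: the cosmic-ray hits that are tagged as anomalous themselves form a Poisson process with rate 0.76 × 0.56 = 0.4256 per hour.
Over the interval, μ = 0.4256 × 8 = 3.4048 (an 8-hour shift = 8 hours).
P(N ≥ 6) = 1 − P(N ≤ 5) ≈ 0.1301.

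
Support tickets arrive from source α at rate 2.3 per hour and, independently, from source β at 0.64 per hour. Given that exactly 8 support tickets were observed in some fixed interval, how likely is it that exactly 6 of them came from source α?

Given the total, each event is independently from source α with probability p = λ_α/(λ_α+λ_β) = 2.3/2.94 ≈ 0.7823.
So K ~ Binomial(8, 2.3/2.94): P(K = 6) = C(8,6) · (2.3/2.94)^6 · (0.64/2.94)^2 ≈ 0.3042.

0.3042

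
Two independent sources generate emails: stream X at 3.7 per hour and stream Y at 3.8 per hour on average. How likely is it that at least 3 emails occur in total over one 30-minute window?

Independent Poisson processes superpose: combined rate λ = 3.7 + 3.8 = 7.5 per hour.
Over the interval, μ = 7.5 × 0.5 = 3.75 (a 30-minute window = 0.5 hours).
P(N ≥ 3) = 1 − P(N ≤ 2) ≈ 0.7229.

0.7229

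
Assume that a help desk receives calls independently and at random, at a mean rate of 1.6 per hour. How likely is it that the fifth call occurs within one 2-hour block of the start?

0.2194

Over the interval, μ = 1.6 × 2 = 3.2 (a 2-hour block = 2 hours).
The fifth arrival falls in the interval iff at least 5 events occur there: P(S_5 ≤ t) = P(N ≥ 5) = 1 − P(N ≤ 4) ≈ 0.2194.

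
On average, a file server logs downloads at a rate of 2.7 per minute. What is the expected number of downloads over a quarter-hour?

E[N] = λt = 2.7 × 15 = 40.5 (a quarter-hour = 15 minutes).

40.5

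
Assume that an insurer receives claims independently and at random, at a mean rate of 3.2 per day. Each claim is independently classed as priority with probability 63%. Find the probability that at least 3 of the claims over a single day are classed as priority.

0.3277

Thinning: the claims that are classed as priority themselves form a Poisson process with rate 0.63 × 3.2 = 2.016 per day.
So μ = 2.016.
P(N ≥ 3) = 1 − P(N ≤ 2) ≈ 0.3277.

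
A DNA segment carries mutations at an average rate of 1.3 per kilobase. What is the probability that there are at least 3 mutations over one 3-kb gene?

Over the interval, μ = 1.3 × 3 = 3.9 (a 3-kb gene = 3 kilobases).
P(N ≥ 3) = 1 − P(N ≤ 2) = 1 − Σ_{j=0}^{2} e^(−μ) μ^j/j! ≈ 0.7469.

0.7469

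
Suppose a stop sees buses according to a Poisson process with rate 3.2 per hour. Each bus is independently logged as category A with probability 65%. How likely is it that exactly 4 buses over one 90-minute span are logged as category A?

0.1743

Thinning: the buses that are logged as category A themselves form a Poisson process with rate 0.65 × 3.2 = 2.08 per hour.
Over the interval, μ = 2.08 × 1.5 = 3.12 (a 90-minute span = 1.5 hours).
P(N = 4) = e^(−3.12) · 3.12^4/4! ≈ 0.1743.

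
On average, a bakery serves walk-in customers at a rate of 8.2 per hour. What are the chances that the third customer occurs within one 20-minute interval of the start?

Over the interval, μ = 8.2 × 1/3 ≈ 2.73333 (a 20-minute interval = 1/3 hours).
The third arrival falls in the interval iff at least 3 events occur there: P(S_3 ≤ t) = P(N ≥ 3) = 1 − P(N ≤ 2) ≈ 0.5145.

0.5145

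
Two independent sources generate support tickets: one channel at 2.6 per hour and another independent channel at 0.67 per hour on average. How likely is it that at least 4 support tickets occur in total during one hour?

0.4130

Independent Poisson processes superpose: combined rate λ = 2.6 + 0.67 = 3.27 per hour.
So μ = 3.27.
P(N ≥ 4) = 1 − P(N ≤ 3) ≈ 0.4130.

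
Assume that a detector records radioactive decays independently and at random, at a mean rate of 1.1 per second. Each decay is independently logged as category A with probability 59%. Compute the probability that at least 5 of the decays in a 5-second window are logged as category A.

0.2274

Thinning: the decays that are logged as category A themselves form a Poisson process with rate 0.59 × 1.1 = 0.649 per second.
Over the interval, μ = 0.649 × 5 = 3.245 (a 5-second window = 5 seconds).
P(N ≥ 5) = 1 − P(N ≤ 4) ≈ 0.2274.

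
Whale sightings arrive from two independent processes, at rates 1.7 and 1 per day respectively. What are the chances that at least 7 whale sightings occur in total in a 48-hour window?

0.2983

Independent Poisson processes superpose: combined rate λ = 1.7 + 1 = 2.7 per day.
Over the interval, μ = 2.7 × 2 = 5.4 (a 48-hour window = 2 days).
P(N ≥ 7) = 1 − P(N ≤ 6) ≈ 0.2983.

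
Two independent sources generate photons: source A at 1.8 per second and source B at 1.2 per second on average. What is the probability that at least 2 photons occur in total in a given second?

0.8009

Independent Poisson processes superpose: combined rate λ = 1.8 + 1.2 = 3 per second.
So μ = 3.
P(N ≥ 2) = 1 − P(N ≤ 1) ≈ 0.8009.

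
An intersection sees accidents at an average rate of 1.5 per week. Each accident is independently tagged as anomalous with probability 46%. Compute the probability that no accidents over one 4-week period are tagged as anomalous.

0.0633

Thinning: the accidents that are tagged as anomalous themselves form a Poisson process with rate 0.46 × 1.5 = 0.69 per week.
Over the interval, μ = 0.69 × 4 = 2.76 (a 4-week period = 4 weeks).
P(N = 0) = e^(−2.76) · 2.76^0/0! ≈ 0.0633.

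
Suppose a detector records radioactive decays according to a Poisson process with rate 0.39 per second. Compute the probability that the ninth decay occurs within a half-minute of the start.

Over the interval, μ = 0.39 × 30 = 11.7 (a half-minute = 30 seconds).
The ninth arrival falls in the interval iff at least 9 events occur there: P(S_9 ≤ t) = P(N ≥ 9) = 1 − P(N ≤ 8) ≈ 0.8243.

0.8243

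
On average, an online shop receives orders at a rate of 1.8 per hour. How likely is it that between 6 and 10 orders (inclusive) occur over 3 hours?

Over the interval, μ = 1.8 × 3 = 5.4 (3 hours).
P(6 ≤ N ≤ 10) = Σ_{j=6}^{10} e^(−5.4) · 5.4^j/j! ≈ 0.4314.

0.4314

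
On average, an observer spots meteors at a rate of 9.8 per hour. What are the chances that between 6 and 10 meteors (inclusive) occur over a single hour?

With mean μ = 9.8 per hour,
P(6 ≤ N ≤ 10) = Σ_{j=6}^{10} e^(−9.8) · 9.8^j/j! ≈ 0.5330.

0.5330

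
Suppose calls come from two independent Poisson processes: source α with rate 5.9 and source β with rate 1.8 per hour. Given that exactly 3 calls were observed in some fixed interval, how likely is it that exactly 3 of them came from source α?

Given the total, each event is independently from source α with probability p = λ_α/(λ_α+λ_β) = 5.9/7.7 ≈ 0.7662.
So K ~ Binomial(3, 5.9/7.7): P(K = 3) = C(3,3) · (5.9/7.7)^3 · (1.8/7.7)^0 ≈ 0.4499.

0.4499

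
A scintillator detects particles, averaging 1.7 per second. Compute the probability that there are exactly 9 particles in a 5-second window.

Over the interval, μ = 1.7 × 5 = 8.5 (a 5-second window = 5 seconds).
P(N = 9) = e^(−μ) μ^9/9! = e^(−8.5) · 8.5^9/362880 ≈ 0.1299.

0.1299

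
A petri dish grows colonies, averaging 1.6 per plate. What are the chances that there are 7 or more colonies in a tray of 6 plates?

Over the interval, μ = 1.6 × 6 = 9.6 (a tray of 6 plates = 6 plates).
P(N ≥ 7) = 1 − P(N ≤ 6) = 1 − Σ_{j=0}^{6} e^(−μ) μ^j/j! ≈ 0.8426.

0.8426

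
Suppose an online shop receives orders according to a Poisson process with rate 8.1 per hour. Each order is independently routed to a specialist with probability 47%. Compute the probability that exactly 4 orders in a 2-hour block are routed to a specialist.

0.0691

Thinning: the orders that are routed to a specialist themselves form a Poisson process with rate 0.47 × 8.1 = 3.807 per hour.
Over the interval, μ = 3.807 × 2 = 7.614 (a 2-hour block = 2 hours).
P(N = 4) = e^(−7.614) · 7.614^4/4! ≈ 0.0691.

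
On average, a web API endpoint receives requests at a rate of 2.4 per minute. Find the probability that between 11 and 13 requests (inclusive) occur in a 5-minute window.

Over the interval, μ = 2.4 × 5 = 12 (a 5-minute window = 5 minutes).
P(11 ≤ N ≤ 13) = Σ_{j=11}^{13} e^(−12) · 12^j/j! ≈ 0.3343.

0.3343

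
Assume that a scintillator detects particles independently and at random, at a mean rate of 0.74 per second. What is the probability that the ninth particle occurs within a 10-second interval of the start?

0.3243

Over the interval, μ = 0.74 × 10 = 7.4 (a 10-second interval = 10 seconds).
The ninth arrival falls in the interval iff at least 9 events occur there: P(S_9 ≤ t) = P(N ≥ 9) = 1 − P(N ≤ 8) ≈ 0.3243.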